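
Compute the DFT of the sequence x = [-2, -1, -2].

X[k] = Σ(n=0 to 2) x[n] · ω_3^(nk)
where ω_3 = e^(-2πi/3)

Computing each X[k]:
X[0] = -5
X[1] = -0.5000-0.8660i
X[2] = -0.5000+0.8660i

X = [-5, -0.5000-0.8660i, -0.5000+0.8660i]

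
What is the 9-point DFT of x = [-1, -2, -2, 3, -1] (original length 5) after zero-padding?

Original 5-point DFT: [-3, -2.7361+3.8900i, 1.7361-4.1675i, 1.7361+4.1675i, -2.7361-3.8900i]
Zero-padded 9-point DFT provides frequency interpolation.

DFT_9([x, 0, ...]) = [-3, -3.4397+0.9991i, -1.7340+4.6089i, 4.5000+0.8660i, -2.3264-4.1844i, -2.3264+4.1844i, 4.5000-0.8660i, -1.7340-4.6089i, -3.4397-0.9991i]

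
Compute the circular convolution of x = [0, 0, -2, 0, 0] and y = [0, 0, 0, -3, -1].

(x ⊛ y)[n] = Σ(m=0 to 4) x[m] · y[(n-m) mod 5]

Computing each output sample:
(x ⊛ y)[0] = 6
(x ⊛ y)[1] = 2
(x ⊛ y)[2] = 0
(x ⊛ y)[3] = 0
(x ⊛ y)[4] = 0

x ⊛ y = [6, 2, 0, 0, 0]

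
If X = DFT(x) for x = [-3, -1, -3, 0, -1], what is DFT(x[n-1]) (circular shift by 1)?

Time shift by 1: X_shifted[k] = ω_5^(1k) · X[k]
Shifted x = [-1, -3, -1, -3, 0]

DFT(x[n-1]) = [-8, 1.3090+1.6776i, 0.1910+3.6655i, 0.1910-3.6655i, 1.3090-1.6776i]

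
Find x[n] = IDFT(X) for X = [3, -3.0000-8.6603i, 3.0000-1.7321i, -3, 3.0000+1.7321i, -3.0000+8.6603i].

x[n] = (1/6) Σ(k=0 to 5) X[k] · e^(2πikn/6)

Computing each x[n]:
x[0] = 0
x[1] = 3
x[2] = 2
x[3] = 3
x[4] = -2
x[5] = -3

x = [0, 3, 2, 3, -2, -3]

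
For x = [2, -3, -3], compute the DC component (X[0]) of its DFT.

X[0] = Σ(n=0 to 2) x[n] · ω_3^0 = Σ x[n]
= (2) + (-3) + (-3)

X[0] = -4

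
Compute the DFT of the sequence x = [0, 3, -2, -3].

X[k] = Σ(n=0 to 3) x[n] · ω_4^(nk)
where ω_4 = e^(-2πi/4)

Computing each X[k]:
X[0] = -2
X[1] = 2-6i
X[2] = -2
X[3] = 2+6i

X = [-2, 2-6i, -2, 2+6i]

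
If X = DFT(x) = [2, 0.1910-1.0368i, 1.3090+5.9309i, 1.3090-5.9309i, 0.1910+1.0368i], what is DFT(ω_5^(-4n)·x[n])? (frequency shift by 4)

Modulation property: DFT(ω_5^(-4n)·x[n]) = X[(k-4) mod 5], so circularly shift X by 4 positions.

X[k-4] = [0.1910-1.0368i, 1.3090+5.9309i, 1.3090-5.9309i, 0.1910+1.0368i, 2]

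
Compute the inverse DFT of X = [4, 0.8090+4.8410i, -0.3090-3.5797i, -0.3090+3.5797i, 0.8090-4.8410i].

x[n] = (1/5) Σ(k=0 to 4) X[k] · e^(2πikn/5)

Computing each x[n]:
x[0] = 1
x[1] = 0
x[2] = -2
x[3] = 3
x[4] = 2

x = [1, 0, -2, 3, 2]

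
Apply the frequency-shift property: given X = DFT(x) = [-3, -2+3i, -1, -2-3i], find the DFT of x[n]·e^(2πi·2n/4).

Modulation property: DFT(ω_4^(-2n)·x[n]) = X[(k-2) mod 4], so circularly shift X by 2 positions.

X[k-2] = [-1, -2-3i, -3, -2+3i]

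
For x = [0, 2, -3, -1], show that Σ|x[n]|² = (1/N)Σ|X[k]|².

Time domain:
Σ|x[n]|² = |0|² + |2|² + |-3|² + |-1|² = 14.0000

Frequency domain:
(1/4)Σ|X[k]|² = (1/4)(|-2|² + |3-3i|² + |-4|² + |3+3i|²) = (1/4)·56.0000 = 14.0000

Both sides agree, confirming Parseval's theorem.

Σ|x[n]|² = (1/N)Σ|X[k]|² = 14.0000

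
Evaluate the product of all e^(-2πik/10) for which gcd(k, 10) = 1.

The primitive 10th roots of unity are ω_10^k for k coprime to 10: k ∈ {1, 3, 7, 9}
Their product equals the constant term of the cyclotomic polynomial Φ_10(x) up to sign.
For n ≥ 3, the product of all primitive nth roots of unity is 1. (For n=1 it is 1; for n=2 it is -1.)

1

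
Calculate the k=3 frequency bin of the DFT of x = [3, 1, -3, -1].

X[3] = Σ(n=0 to 3) x[n] · ω_4^(3n) where ω_4 = e^(-2πi/4)
= (3)·ω_4^0 + (1)·ω_4^3 + (-3)·ω_4^6 + (-1)·ω_4^9

X[3] = 6+2i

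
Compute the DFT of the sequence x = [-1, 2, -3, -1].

X[k] = Σ(n=0 to 3) x[n] · ω_4^(nk)
where ω_4 = e^(-2πi/4)

Computing each X[k]:
X[0] = -3
X[1] = 2-3i
X[2] = -5
X[3] = 2+3i

X = [-3, 2-3i, -5, 2+3i]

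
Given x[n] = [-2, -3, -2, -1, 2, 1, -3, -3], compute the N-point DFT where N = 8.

X[k] = Σ(n=0 to 7) x[n] · ω_8^(nk)
where ω_8 = e^(-2πi/8)

Computing each X[k]:
X[0] = -11
X[1] = -8.2426+0.4142i
X[2] = 5-2i
X[3] = 0.2426+2.4142i
X[4] = 1
X[5] = 0.2426-2.4142i
X[6] = 5+2i
X[7] = -8.2426-0.4142i

X = [-11, -8.2426+0.4142i, 5-2i, 0.2426+2.4142i, 1, 0.2426-2.4142i, 5+2i, -8.2426-0.4142i]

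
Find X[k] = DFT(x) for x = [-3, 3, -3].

X[k] = Σ(n=0 to 2) x[n] · ω_3^(nk)
where ω_3 = e^(-2πi/3)

Computing each X[k]:
X[0] = -3
X[1] = -3.0000-5.1962i
X[2] = -3.0000+5.1962i

X = [-3, -3.0000-5.1962i, -3.0000+5.1962i]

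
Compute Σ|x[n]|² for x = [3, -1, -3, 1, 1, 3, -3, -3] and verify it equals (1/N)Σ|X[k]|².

Time domain:
Σ|x[n]|² = |3|² + |-1|² + |-3|² + |1|² + |1|² + |3|² + |-3|² + |-3|² = 48.0000

Frequency domain:
(1/8)Σ|X[k]|² = (1/8)(|-2|² + |-3.6569|² + |10-4i|² + |7.6569|² + |-2|² + |7.6569|² + |10+4i|² + |-3.6569|²) = (1/8)·384.0000 = 48.0000

Both sides agree, confirming Parseval's theorem.

Σ|x[n]|² = (1/N)Σ|X[k]|² = 48.0000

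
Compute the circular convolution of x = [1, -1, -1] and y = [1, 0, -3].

(x ⊛ y)[n] = Σ(m=0 to 2) x[m] · y[(n-m) mod 3]

Computing each output sample:
(x ⊛ y)[0] = 4
(x ⊛ y)[1] = 2
(x ⊛ y)[2] = -4

x ⊛ y = [4, 2, -4]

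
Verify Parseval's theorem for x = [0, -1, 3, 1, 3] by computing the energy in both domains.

Time domain:
Σ|x[n]|² = |0|² + |-1|² + |3|² + |1|² + |3|² = 20.0000

Frequency domain:
(1/5)Σ|X[k]|² = (1/5)(|6|² + |-2.6180+2.6287i|² + |-0.3820+4.2533i|² + |-0.3820-4.2533i|² + |-2.6180-2.6287i|²) = (1/5)·100.0000 = 20.0000

Both sides agree, confirming Parseval's theorem.

Σ|x[n]|² = (1/N)Σ|X[k]|² = 20.0000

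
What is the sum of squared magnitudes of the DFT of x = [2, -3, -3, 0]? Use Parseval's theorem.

Parseval: Σ|x[n]|² = (1/N)Σ|X[k]|², so Σ|X[k]|² = N·Σ|x[n]|² = 4·22.0000

Σ|X[k]|² = N·Σ|x[n]|² = 4·22.0000 = 88.0000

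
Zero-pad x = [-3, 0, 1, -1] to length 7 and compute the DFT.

Original 4-point DFT: [-3, -4-1i, -1, -4+1i]
Zero-padded 7-point DFT provides frequency interpolation.

DFT_7([x, 0, ...]) = [-3, -2.3216-0.5410i, -4.5245-0.3479i, -2.1540+1.7568i, -2.1540-1.7568i, -4.5245+0.3479i, -2.3216+0.5410i]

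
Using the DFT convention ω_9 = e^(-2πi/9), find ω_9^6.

ω_9^6 = e^(-2πi·6/9)
= cos(-2π·6/9) + i·sin(-2π·6/9)
= cos(-12π/9) + i·sin(-12π/9)

ω_9^6 = cos(-12π/9) + i·sin(-12π/9) = -0.5000+0.8660i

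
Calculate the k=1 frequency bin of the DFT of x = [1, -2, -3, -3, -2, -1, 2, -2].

X[1] = Σ(n=0 to 7) x[n] · ω_8^(1n) where ω_8 = e^(-2πi/8)
= (1)·ω_8^0 + (-2)·ω_8^1 + (-3)·ω_8^2 + (-3)·ω_8^3 + (-2)·ω_8^4 + (-1)·ω_8^5 + (2)·ω_8^6 + (-2)·ω_8^7

X[1] = 3.0000+6.4142i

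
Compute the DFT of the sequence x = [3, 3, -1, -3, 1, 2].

X[k] = Σ(n=0 to 5) x[n] · ω_6^(nk)
where ω_6 = e^(-2πi/6)

Computing each X[k]:
X[0] = 5
X[1] = 8.5000+0.8660i
X[2] = -2.5000-2.5981i
X[3] = 1
X[4] = -2.5000+2.5981i
X[5] = 8.5000-0.8660i

X = [5, 8.5000+0.8660i, -2.5000-2.5981i, 1, -2.5000+2.5981i, 8.5000-0.8660i]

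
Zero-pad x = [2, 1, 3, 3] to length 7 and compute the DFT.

Original 4-point DFT: [9, -1+2i, 1, -1-2i]
Zero-padded 7-point DFT provides frequency interpolation.

DFT_7([x, 0, ...]) = [9, -0.7470-5.0083i, 0.9450+2.6722i, 2.3019-1.0132i, 2.3019+1.0132i, 0.9450-2.6722i, -0.7470+5.0083i]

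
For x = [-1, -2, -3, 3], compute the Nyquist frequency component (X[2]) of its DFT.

X[2] = Σ(n=0 to 3) x[n] · ω_4^(2n) where ω_4 = e^(-2πi/4)
= (-1)·ω_4^0 + (-2)·ω_4^2 + (-3)·ω_4^4 + (3)·ω_4^6

X[2] = -5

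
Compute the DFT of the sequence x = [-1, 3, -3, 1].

X[k] = Σ(n=0 to 3) x[n] · ω_4^(nk)
where ω_4 = e^(-2πi/4)

Computing each X[k]:
X[0] = 0
X[1] = 2-2i
X[2] = -8
X[3] = 2+2i

X = [0, 2-2i, -8, 2+2i]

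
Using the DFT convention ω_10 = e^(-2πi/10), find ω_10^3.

ω_10^3 = e^(-2πi·3/10)
= cos(-2π·3/10) + i·sin(-2π·3/10)
= cos(-6π/10) + i·sin(-6π/10)

ω_10^3 = cos(-6π/10) + i·sin(-6π/10) = -0.3090-0.9511i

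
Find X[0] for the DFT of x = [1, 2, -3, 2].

X[0] = Σ(n=0 to 3) x[n] · ω_4^0 = Σ x[n]
= (1) + (2) + (-3) + (2)

X[0] = 2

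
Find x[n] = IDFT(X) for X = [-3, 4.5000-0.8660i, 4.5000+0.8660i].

x[n] = (1/3) Σ(k=0 to 2) X[k] · e^(2πikn/3)

Computing each x[n]:
x[0] = 2
x[1] = -2
x[2] = -3

x = [2, -2, -3]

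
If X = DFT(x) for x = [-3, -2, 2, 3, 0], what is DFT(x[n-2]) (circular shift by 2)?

Time shift by 2: X_shifted[k] = ω_5^(2k) · X[k]
Shifted x = [3, 0, -3, -2, 2]

DFT(x[n-2]) = [0, 7.6631+2.4899i, -0.1631+0.2245i, -0.1631-0.2245i, 7.6631-2.4899i]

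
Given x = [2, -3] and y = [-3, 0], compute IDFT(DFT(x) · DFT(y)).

(x ⊛ y)[n] = Σ(m=0 to 1) x[m] · y[(n-m) mod 2]

Computing each output sample:
(x ⊛ y)[0] = -6
(x ⊛ y)[1] = 9

x ⊛ y = [-6, 9]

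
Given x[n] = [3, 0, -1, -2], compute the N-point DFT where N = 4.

X[k] = Σ(n=0 to 3) x[n] · ω_4^(nk)
where ω_4 = e^(-2πi/4)

Computing each X[k]:
X[0] = 0
X[1] = 4-2i
X[2] = 4
X[3] = 4+2i

X = [0, 4-2i, 4, 4+2i]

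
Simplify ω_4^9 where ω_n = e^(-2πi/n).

Since ω_4^4 = 1, powers reduce modulo 4.
9 mod 4 = 1
So ω_4^9 = ω_4^1 = e^(-2πi·1/4)

ω_4^9 = ω_4^1 = -1i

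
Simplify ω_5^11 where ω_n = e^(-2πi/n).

Since ω_5^5 = 1, powers reduce modulo 5.
11 mod 5 = 1
So ω_5^11 = ω_5^1 = e^(-2πi·1/5)

ω_5^11 = ω_5^1 = 0.3090-0.9511i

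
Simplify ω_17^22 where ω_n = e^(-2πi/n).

Since ω_17^17 = 1, powers reduce modulo 17.
22 mod 17 = 5
So ω_17^22 = ω_17^5 = e^(-2πi·5/17)

ω_17^22 = ω_17^5 = -0.2737-0.9618i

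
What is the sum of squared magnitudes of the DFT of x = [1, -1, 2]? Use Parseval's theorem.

Parseval: Σ|x[n]|² = (1/N)Σ|X[k]|², so Σ|X[k]|² = N·Σ|x[n]|² = 3·6.0000

Σ|X[k]|² = N·Σ|x[n]|² = 3·6.0000 = 18.0000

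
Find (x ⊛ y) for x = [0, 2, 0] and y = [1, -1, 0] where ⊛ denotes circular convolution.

(x ⊛ y)[n] = Σ(m=0 to 2) x[m] · y[(n-m) mod 3]

Computing each output sample:
(x ⊛ y)[0] = 0
(x ⊛ y)[1] = 2
(x ⊛ y)[2] = -2

x ⊛ y = [0, 2, -2]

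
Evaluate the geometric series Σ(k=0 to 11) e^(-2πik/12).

Sum of all nth roots of unity equals 0 for n > 1 (geometric series with r ≠ 1).

0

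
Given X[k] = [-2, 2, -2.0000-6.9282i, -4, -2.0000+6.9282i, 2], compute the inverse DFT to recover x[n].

x[n] = (1/6) Σ(k=0 to 5) X[k] · e^(2πikn/6)

Computing each x[n]:
x[0] = -1
x[1] = 3
x[2] = -3
x[3] = -1
x[4] = 1
x[5] = -1

x = [-1, 3, -3, -1, 1, -1]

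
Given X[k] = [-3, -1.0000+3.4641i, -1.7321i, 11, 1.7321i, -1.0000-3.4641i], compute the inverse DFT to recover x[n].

x[n] = (1/6) Σ(k=0 to 5) X[k] · e^(2πikn/6)

Computing each x[n]:
x[0] = 1
x[1] = -3
x[2] = 0
x[3] = -2
x[4] = 3
x[5] = -2

x = [1, -3, 0, -2, 3, -2]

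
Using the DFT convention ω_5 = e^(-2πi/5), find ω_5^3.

ω_5^3 = e^(-2πi·3/5)
= cos(-2π·3/5) + i·sin(-2π·3/5)
= cos(-6π/5) + i·sin(-6π/5)

ω_5^3 = cos(-6π/5) + i·sin(-6π/5) = -0.8090+0.5878i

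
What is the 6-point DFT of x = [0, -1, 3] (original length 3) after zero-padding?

Original 3-point DFT: [2, -1.0000+3.4641i, -1.0000-3.4641i]
Zero-padded 6-point DFT provides frequency interpolation.

DFT_6([x, 0, ...]) = [2, -2.0000-1.7321i, -1.0000+3.4641i, 4, -1.0000-3.4641i, -2.0000+1.7321i]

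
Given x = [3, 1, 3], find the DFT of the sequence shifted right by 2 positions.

Time shift by 2: X_shifted[k] = ω_3^(2k) · X[k]
Shifted x = [1, 3, 3]

DFT(x[n-2]) = [7, -2, -2]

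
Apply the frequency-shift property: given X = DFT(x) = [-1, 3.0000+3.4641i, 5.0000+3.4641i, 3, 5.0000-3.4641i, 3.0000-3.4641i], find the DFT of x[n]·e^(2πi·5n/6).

Modulation property: DFT(ω_6^(-5n)·x[n]) = X[(k-5) mod 6], so circularly shift X by 5 positions.

X[k-5] = [3.0000+3.4641i, 5.0000+3.4641i, 3, 5.0000-3.4641i, 3.0000-3.4641i, -1]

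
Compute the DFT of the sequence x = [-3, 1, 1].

X[k] = Σ(n=0 to 2) x[n] · ω_3^(nk)
where ω_3 = e^(-2πi/3)

Computing each X[k]:
X[0] = -1
X[1] = -4
X[2] = -4

X = [-1, -4, -4]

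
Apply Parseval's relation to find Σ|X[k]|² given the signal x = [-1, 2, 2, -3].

Parseval: Σ|x[n]|² = (1/N)Σ|X[k]|², so Σ|X[k]|² = N·Σ|x[n]|² = 4·18.0000

Σ|X[k]|² = N·Σ|x[n]|² = 4·18.0000 = 72.0000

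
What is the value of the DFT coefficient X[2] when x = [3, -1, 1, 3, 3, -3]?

X[2] = Σ(n=0 to 5) x[n] · ω_6^(2n) where ω_6 = e^(-2πi/6)
= (3)·ω_6^0 + (-1)·ω_6^2 + (1)·ω_6^4 + (3)·ω_6^6 + (3)·ω_6^8 + (-3)·ω_6^10

X[2] = 6.0000-3.4641i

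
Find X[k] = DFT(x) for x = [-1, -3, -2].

X[k] = Σ(n=0 to 2) x[n] · ω_3^(nk)
where ω_3 = e^(-2πi/3)

Computing each X[k]:
X[0] = -6
X[1] = 1.5000+0.8660i
X[2] = 1.5000-0.8660i

X = [-6, 1.5000+0.8660i, 1.5000-0.8660i]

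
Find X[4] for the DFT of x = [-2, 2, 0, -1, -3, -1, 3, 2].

X[4] = Σ(n=0 to 7) x[n] · ω_8^(4n) where ω_8 = e^(-2πi/8)
= (-2)·ω_8^0 + (2)·ω_8^4 + (0)·ω_8^8 + (-1)·ω_8^12 + (-3)·ω_8^16 + (-1)·ω_8^20 + (3)·ω_8^24 + (2)·ω_8^28

X[4] = -4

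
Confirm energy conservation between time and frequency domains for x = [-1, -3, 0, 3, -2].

Time domain:
Σ|x[n]|² = |-1|² + |-3|² + |0|² + |3|² + |-2|² = 23.0000

Frequency domain:
(1/5)Σ|X[k]|² = (1/5)(|-3|² + |-4.9721+2.7144i|² + |3.9721-2.2654i|² + |3.9721+2.2654i|² + |-4.9721-2.7144i|²) = (1/5)·115.0000 = 23.0000

Both sides agree, confirming Parseval's theorem.

Σ|x[n]|² = (1/N)Σ|X[k]|² = 23.0000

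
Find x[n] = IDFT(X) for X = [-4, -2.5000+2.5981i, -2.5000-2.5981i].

x[n] = (1/3) Σ(k=0 to 2) X[k] · e^(2πikn/3)

Computing each x[n]:
x[0] = -3
x[1] = -2
x[2] = 1

x = [-3, -2, 1]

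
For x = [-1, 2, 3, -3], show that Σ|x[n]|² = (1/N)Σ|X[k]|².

Time domain:
Σ|x[n]|² = |-1|² + |2|² + |3|² + |-3|² = 23.0000

Frequency domain:
(1/4)Σ|X[k]|² = (1/4)(|1|² + |-4-5i|² + |3|² + |-4+5i|²) = (1/4)·92.0000 = 23.0000

Both sides agree, confirming Parseval's theorem.

Σ|x[n]|² = (1/N)Σ|X[k]|² = 23.0000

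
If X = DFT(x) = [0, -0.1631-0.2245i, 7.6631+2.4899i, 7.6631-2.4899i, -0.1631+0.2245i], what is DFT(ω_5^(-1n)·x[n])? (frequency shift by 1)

Modulation property: DFT(ω_5^(-1n)·x[n]) = X[(k-1) mod 5], so circularly shift X by 1 positions.

X[k-1] = [-0.1631+0.2245i, 0, -0.1631-0.2245i, 7.6631+2.4899i, 7.6631-2.4899i]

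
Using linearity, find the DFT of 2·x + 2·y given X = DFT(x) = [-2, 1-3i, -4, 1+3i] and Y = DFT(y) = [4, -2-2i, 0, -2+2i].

By linearity: DFT(2x + 2y) = 2·DFT(x) + 2·DFT(y)
= 2·[-2, 1-3i, -4, 1+3i] + 2·[4, -2-2i, 0, -2+2i]

Computing element-wise:
Z[0] = 2·(-2) + 2·(4) = 4
Z[1] = 2·(1-3i) + 2·(-2-2i) = -2-10i
Z[2] = 2·(-4) + 2·(0) = -8
Z[3] = 2·(1+3i) + 2·(-2+2i) = -2+10i

DFT(2x + 2y) = 2·X + 2·Y = [4, -2-10i, -8, -2+10i]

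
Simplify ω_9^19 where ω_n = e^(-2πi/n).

Since ω_9^9 = 1, powers reduce modulo 9.
19 mod 9 = 1
So ω_9^19 = ω_9^1 = e^(-2πi·1/9)

ω_9^19 = ω_9^1 = 0.7660-0.6428i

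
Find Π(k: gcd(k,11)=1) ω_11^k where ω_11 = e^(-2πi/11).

The primitive 11th roots of unity are ω_11^k for k coprime to 11: k ∈ {1, 2, 3, 4, 5, 6, 7, 8, 9, 10}
Their product equals the constant term of the cyclotomic polynomial Φ_11(x) up to sign.
For n ≥ 3, the product of all primitive nth roots of unity is 1. (For n=1 it is 1; for n=2 it is -1.)

1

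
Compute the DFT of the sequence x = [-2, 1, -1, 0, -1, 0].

X[k] = Σ(n=0 to 5) x[n] · ω_6^(nk)
where ω_6 = e^(-2πi/6)

Computing each X[k]:
X[0] = -3
X[1] = -0.5000-0.8660i
X[2] = -1.5000-0.8660i
X[3] = -5
X[4] = -1.5000+0.8660i
X[5] = -0.5000+0.8660i

X = [-3, -0.5000-0.8660i, -1.5000-0.8660i, -5, -1.5000+0.8660i, -0.5000+0.8660i]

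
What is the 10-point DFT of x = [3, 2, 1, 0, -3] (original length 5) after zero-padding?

Original 5-point DFT: [3, 1.8820-5.3431i, 4.1180-1.9879i, 4.1180+1.9879i, 1.8820+5.3431i]
Zero-padded 10-point DFT provides frequency interpolation.

DFT_10([x, 0, ...]) = [3, 7.3541-0.3633i, 1.8820-5.3431i, 0.6459+1.5388i, 4.1180-1.9879i, -1, 4.1180+1.9879i, 0.6459-1.5388i, 1.8820+5.3431i, 7.3541+0.3633i]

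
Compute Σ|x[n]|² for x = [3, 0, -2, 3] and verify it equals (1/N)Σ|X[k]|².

Time domain:
Σ|x[n]|² = |3|² + |0|² + |-2|² + |3|² = 22.0000

Frequency domain:
(1/4)Σ|X[k]|² = (1/4)(|4|² + |5+3i|² + |-2|² + |5-3i|²) = (1/4)·88.0000 = 22.0000

Both sides agree, confirming Parseval's theorem.

Σ|x[n]|² = (1/N)Σ|X[k]|² = 22.0000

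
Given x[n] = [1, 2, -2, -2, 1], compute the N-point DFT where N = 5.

X[k] = Σ(n=0 to 4) x[n] · ω_5^(nk)
where ω_5 = e^(-2πi/5)

Computing each X[k]:
X[0] = 0
X[1] = 5.1631-0.9511i
X[2] = -2.6631-0.5878i
X[3] = -2.6631+0.5878i
X[4] = 5.1631+0.9511i

X = [0, 5.1631-0.9511i, -2.6631-0.5878i, -2.6631+0.5878i, 5.1631+0.9511i]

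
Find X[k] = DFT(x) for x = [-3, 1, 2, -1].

X[k] = Σ(n=0 to 3) x[n] · ω_4^(nk)
where ω_4 = e^(-2πi/4)

Computing each X[k]:
X[0] = -1
X[1] = -5-2i
X[2] = -1
X[3] = -5+2i

X = [-1, -5-2i, -1, -5+2i]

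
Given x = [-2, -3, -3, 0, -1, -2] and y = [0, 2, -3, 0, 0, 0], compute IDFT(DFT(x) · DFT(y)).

(x ⊛ y)[n] = Σ(m=0 to 5) x[m] · y[(n-m) mod 6]

Computing each output sample:
(x ⊛ y)[0] = -1
(x ⊛ y)[1] = 2
(x ⊛ y)[2] = 0
(x ⊛ y)[3] = 3
(x ⊛ y)[4] = 9
(x ⊛ y)[5] = -2

x ⊛ y = [-1, 2, 0, 3, 9, -2]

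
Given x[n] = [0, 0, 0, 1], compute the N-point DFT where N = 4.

X[k] = Σ(n=0 to 3) x[n] · ω_4^(nk)
where ω_4 = e^(-2πi/4)

Computing each X[k]:
X[0] = 1
X[1] = 1i
X[2] = -1
X[3] = -1i

X = [1, 1i, -1, -1i]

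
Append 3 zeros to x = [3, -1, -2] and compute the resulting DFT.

Original 3-point DFT: [0, 4.5000-0.8660i, 4.5000+0.8660i]
Zero-padded 6-point DFT provides frequency interpolation.

DFT_6([x, 0, ...]) = [0, 3.5000+2.5981i, 4.5000-0.8660i, 2, 4.5000+0.8660i, 3.5000-2.5981i]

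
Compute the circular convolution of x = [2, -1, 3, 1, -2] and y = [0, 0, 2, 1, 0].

(x ⊛ y)[n] = Σ(m=0 to 4) x[m] · y[(n-m) mod 5]

Computing each output sample:
(x ⊛ y)[0] = 5
(x ⊛ y)[1] = -3
(x ⊛ y)[2] = 2
(x ⊛ y)[3] = 0
(x ⊛ y)[4] = 5

x ⊛ y = [5, -3, 2, 0, 5]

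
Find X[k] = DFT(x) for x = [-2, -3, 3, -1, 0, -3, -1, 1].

X[k] = Σ(n=0 to 7) x[n] · ω_8^(nk)
where ω_8 = e^(-2πi/8)

Computing each X[k]:
X[0] = -6
X[1] = -0.5858-2.5858i
X[2] = -4+6i
X[3] = -3.4142+5.4142i
X[4] = 6
X[5] = -3.4142-5.4142i
X[6] = -4-6i
X[7] = -0.5858+2.5858i

X = [-6, -0.5858-2.5858i, -4+6i, -3.4142+5.4142i, 6, -3.4142-5.4142i, -4-6i, -0.5858+2.5858i]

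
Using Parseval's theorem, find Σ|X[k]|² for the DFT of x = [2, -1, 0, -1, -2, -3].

Parseval: Σ|x[n]|² = (1/N)Σ|X[k]|², so Σ|X[k]|² = N·Σ|x[n]|² = 6·19.0000

Σ|X[k]|² = N·Σ|x[n]|² = 6·19.0000 = 114.0000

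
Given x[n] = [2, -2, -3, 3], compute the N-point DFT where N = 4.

X[k] = Σ(n=0 to 3) x[n] · ω_4^(nk)
where ω_4 = e^(-2πi/4)

Computing each X[k]:
X[0] = 0
X[1] = 5+5i
X[2] = -2
X[3] = 5-5i

X = [0, 5+5i, -2, 5-5i]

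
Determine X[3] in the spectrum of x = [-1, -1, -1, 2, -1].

X[3] = Σ(n=0 to 4) x[n] · ω_5^(3n) where ω_5 = e^(-2πi/5)
= (-1)·ω_5^0 + (-1)·ω_5^3 + (-1)·ω_5^6 + (2)·ω_5^9 + (-1)·ω_5^12

X[3] = 0.9271+2.8532i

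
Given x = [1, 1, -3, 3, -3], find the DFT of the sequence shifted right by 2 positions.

Time shift by 2: X_shifted[k] = ω_5^(2k) · X[k]
Shifted x = [3, -3, 1, 1, -3]

DFT(x[n-2]) = [-1, -0.4721, 8.4721, 8.4721, -0.4721]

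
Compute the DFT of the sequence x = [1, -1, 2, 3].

X[k] = Σ(n=0 to 3) x[n] · ω_4^(nk)
where ω_4 = e^(-2πi/4)

Computing each X[k]:
X[0] = 5
X[1] = -1+4i
X[2] = 1
X[3] = -1-4i

X = [5, -1+4i, 1, -1-4i]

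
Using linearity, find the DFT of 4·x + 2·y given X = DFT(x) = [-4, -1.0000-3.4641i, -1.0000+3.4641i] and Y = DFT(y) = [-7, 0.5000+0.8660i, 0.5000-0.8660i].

By linearity: DFT(4x + 2y) = 4·DFT(x) + 2·DFT(y)
= 4·[-4, -1.0000-3.4641i, -1.0000+3.4641i] + 2·[-7, 0.5000+0.8660i, 0.5000-0.8660i]

Computing element-wise:
Z[0] = 4·(-4) + 2·(-7) = -30
Z[1] = 4·(-1.0000-3.4641i) + 2·(0.5000+0.8660i) = -3.0000-12.1244i
Z[2] = 4·(-1.0000+3.4641i) + 2·(0.5000-0.8660i) = -3.0000+12.1244i

DFT(4x + 2y) = 4·X + 2·Y = [-30, -3.0000-12.1244i, -3.0000+12.1244i]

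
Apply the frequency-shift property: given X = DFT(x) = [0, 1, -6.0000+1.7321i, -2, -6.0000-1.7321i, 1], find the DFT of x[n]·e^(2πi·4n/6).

Modulation property: DFT(ω_6^(-4n)·x[n]) = X[(k-4) mod 6], so circularly shift X by 4 positions.

X[k-4] = [-6.0000+1.7321i, -2, -6.0000-1.7321i, 1, 0, 1]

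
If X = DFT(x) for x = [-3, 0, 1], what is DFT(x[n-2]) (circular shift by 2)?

Time shift by 2: X_shifted[k] = ω_3^(2k) · X[k]
Shifted x = [0, 1, -3]

DFT(x[n-2]) = [-2, 1.0000-3.4641i, 1.0000+3.4641i]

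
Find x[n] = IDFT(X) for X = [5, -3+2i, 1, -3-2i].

x[n] = (1/4) Σ(k=0 to 3) X[k] · e^(2πikn/4)

Computing each x[n]:
x[0] = 0
x[1] = 0
x[2] = 3
x[3] = 2

x = [0, 0, 3, 2]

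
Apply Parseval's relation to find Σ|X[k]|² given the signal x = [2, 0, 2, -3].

Parseval: Σ|x[n]|² = (1/N)Σ|X[k]|², so Σ|X[k]|² = N·Σ|x[n]|² = 4·17.0000

Σ|X[k]|² = N·Σ|x[n]|² = 4·17.0000 = 68.0000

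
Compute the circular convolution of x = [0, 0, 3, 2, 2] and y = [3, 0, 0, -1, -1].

(x ⊛ y)[n] = Σ(m=0 to 4) x[m] · y[(n-m) mod 5]

Computing each output sample:
(x ⊛ y)[0] = -3
(x ⊛ y)[1] = -5
(x ⊛ y)[2] = 5
(x ⊛ y)[3] = 4
(x ⊛ y)[4] = 6

x ⊛ y = [-3, -5, 5, 4, 6]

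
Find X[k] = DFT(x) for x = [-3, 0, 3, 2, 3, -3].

X[k] = Σ(n=0 to 5) x[n] · ω_6^(nk)
where ω_6 = e^(-2πi/6)

Computing each X[k]:
X[0] = 2
X[1] = -9.5000-2.5981i
X[2] = -2.5000-2.5981i
X[3] = 4
X[4] = -2.5000+2.5981i
X[5] = -9.5000+2.5981i

X = [2, -9.5000-2.5981i, -2.5000-2.5981i, 4, -2.5000+2.5981i, -9.5000+2.5981i]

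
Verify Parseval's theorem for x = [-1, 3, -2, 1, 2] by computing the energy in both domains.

Time domain:
Σ|x[n]|² = |-1|² + |3|² + |-2|² + |1|² + |2|² = 19.0000

Frequency domain:
(1/5)Σ|X[k]|² = (1/5)(|3|² + |1.3541+0.8123i|² + |-5.3541-3.4410i|² + |-5.3541+3.4410i|² + |1.3541-0.8123i|²) = (1/5)·95.0000 = 19.0000

Both sides agree, confirming Parseval's theorem.

Σ|x[n]|² = (1/N)Σ|X[k]|² = 19.0000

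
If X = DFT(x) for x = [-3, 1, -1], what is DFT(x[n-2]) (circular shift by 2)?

Time shift by 2: X_shifted[k] = ω_3^(2k) · X[k]
Shifted x = [1, -1, -3]

DFT(x[n-2]) = [-3, 3.0000-1.7321i, 3.0000+1.7321i]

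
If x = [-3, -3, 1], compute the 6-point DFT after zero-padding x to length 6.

Original 3-point DFT: [-5, -2.0000+3.4641i, -2.0000-3.4641i]
Zero-padded 6-point DFT provides frequency interpolation.

DFT_6([x, 0, ...]) = [-5, -5.0000+1.7321i, -2.0000+3.4641i, 1, -2.0000-3.4641i, -5.0000-1.7321i]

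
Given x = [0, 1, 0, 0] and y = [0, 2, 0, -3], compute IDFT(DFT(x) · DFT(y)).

(x ⊛ y)[n] = Σ(m=0 to 3) x[m] · y[(n-m) mod 4]

Computing each output sample:
(x ⊛ y)[0] = -3
(x ⊛ y)[1] = 0
(x ⊛ y)[2] = 2
(x ⊛ y)[3] = 0

x ⊛ y = [-3, 0, 2, 0]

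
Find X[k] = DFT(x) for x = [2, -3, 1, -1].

X[k] = Σ(n=0 to 3) x[n] · ω_4^(nk)
where ω_4 = e^(-2πi/4)

Computing each X[k]:
X[0] = -1
X[1] = 1+2i
X[2] = 7
X[3] = 1-2i

X = [-1, 1+2i, 7, 1-2i]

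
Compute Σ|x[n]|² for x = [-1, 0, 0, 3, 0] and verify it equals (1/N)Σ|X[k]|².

Time domain:
Σ|x[n]|² = |-1|² + |0|² + |0|² + |3|² + |0|² = 10.0000

Frequency domain:
(1/5)Σ|X[k]|² = (1/5)(|2|² + |-3.4271+1.7634i|² + |-0.0729-2.8532i|² + |-0.0729+2.8532i|² + |-3.4271-1.7634i|²) = (1/5)·50.0000 = 10.0000

Both sides agree, confirming Parseval's theorem.

Σ|x[n]|² = (1/N)Σ|X[k]|² = 10.0000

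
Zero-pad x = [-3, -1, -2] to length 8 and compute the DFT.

Original 3-point DFT: [-6, -1.5000-0.8660i, -1.5000+0.8660i]
Zero-padded 8-point DFT provides frequency interpolation.

DFT_8([x, 0, ...]) = [-6, -3.7071+2.7071i, -1+1i, -2.2929-1.2929i, -4, -2.2929+1.2929i, -1-1i, -3.7071-2.7071i]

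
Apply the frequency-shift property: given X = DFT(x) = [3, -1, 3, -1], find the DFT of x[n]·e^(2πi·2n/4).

Modulation property: DFT(ω_4^(-2n)·x[n]) = X[(k-2) mod 4], so circularly shift X by 2 positions.

X[k-2] = [3, -1, 3, -1]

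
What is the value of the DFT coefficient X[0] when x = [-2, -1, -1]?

X[0] = Σ(n=0 to 2) x[n] · ω_3^0 = Σ x[n]
= (-2) + (-1) + (-1)

X[0] = -4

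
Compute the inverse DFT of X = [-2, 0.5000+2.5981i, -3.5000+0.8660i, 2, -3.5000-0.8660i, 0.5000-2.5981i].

x[n] = (1/6) Σ(k=0 to 5) X[k] · e^(2πikn/6)

Computing each x[n]:
x[0] = -1
x[1] = -1
x[2] = 0
x[3] = -2
x[4] = 1
x[5] = 1

x = [-1, -1, 0, -2, 1, 1]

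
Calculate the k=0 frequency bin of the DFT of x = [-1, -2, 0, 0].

X[0] = Σ(n=0 to 3) x[n] · ω_4^0 = Σ x[n]
= (-1) + (-2) + (0) + (0)

X[0] = -3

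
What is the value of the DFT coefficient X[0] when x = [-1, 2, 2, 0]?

X[0] = Σ(n=0 to 3) x[n] · ω_4^0 = Σ x[n]
= (-1) + (2) + (2) + (0)

X[0] = 3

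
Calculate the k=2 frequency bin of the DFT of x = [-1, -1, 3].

X[2] = Σ(n=0 to 2) x[n] · ω_3^(2n) where ω_3 = e^(-2πi/3)
= (-1)·ω_3^0 + (-1)·ω_3^2 + (3)·ω_3^4

X[2] = -2.0000-3.4641i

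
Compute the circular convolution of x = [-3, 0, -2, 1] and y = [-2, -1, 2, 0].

(x ⊛ y)[n] = Σ(m=0 to 3) x[m] · y[(n-m) mod 4]

Computing each output sample:
(x ⊛ y)[0] = 1
(x ⊛ y)[1] = 5
(x ⊛ y)[2] = -2
(x ⊛ y)[3] = 0

x ⊛ y = [1, 5, -2, 0]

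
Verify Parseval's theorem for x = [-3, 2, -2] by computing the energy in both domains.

Time domain:
Σ|x[n]|² = |-3|² + |2|² + |-2|² = 17.0000

Frequency domain:
(1/3)Σ|X[k]|² = (1/3)(|-3|² + |-3.0000-3.4641i|² + |-3.0000+3.4641i|²) = (1/3)·51.0000 = 17.0000

Both sides agree, confirming Parseval's theorem.

Σ|x[n]|² = (1/N)Σ|X[k]|² = 17.0000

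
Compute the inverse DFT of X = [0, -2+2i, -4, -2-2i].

x[n] = (1/4) Σ(k=0 to 3) X[k] · e^(2πikn/4)

Computing each x[n]:
x[0] = -2
x[1] = 0
x[2] = 0
x[3] = 2

x = [-2, 0, 0, 2]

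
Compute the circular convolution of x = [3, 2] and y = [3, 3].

(x ⊛ y)[n] = Σ(m=0 to 1) x[m] · y[(n-m) mod 2]

Computing each output sample:
(x ⊛ y)[0] = 15
(x ⊛ y)[1] = 15

x ⊛ y = [15, 15]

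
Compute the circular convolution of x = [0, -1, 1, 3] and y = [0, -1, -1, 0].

(x ⊛ y)[n] = Σ(m=0 to 3) x[m] · y[(n-m) mod 4]

Computing each output sample:
(x ⊛ y)[0] = -4
(x ⊛ y)[1] = -3
(x ⊛ y)[2] = 1
(x ⊛ y)[3] = 0

x ⊛ y = [-4, -3, 1, 0]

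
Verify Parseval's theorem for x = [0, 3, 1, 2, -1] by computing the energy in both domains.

Time domain:
Σ|x[n]|² = |0|² + |3|² + |1|² + |2|² + |-1|² = 15.0000

Frequency domain:
(1/5)Σ|X[k]|² = (1/5)(|5|² + |-1.8090-3.2164i|² + |-0.6910-3.3022i|² + |-0.6910+3.3022i|² + |-1.8090+3.2164i|²) = (1/5)·75.0000 = 15.0000

Both sides agree, confirming Parseval's theorem.

Σ|x[n]|² = (1/N)Σ|X[k]|² = 15.0000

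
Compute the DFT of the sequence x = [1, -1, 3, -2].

X[k] = Σ(n=0 to 3) x[n] · ω_4^(nk)
where ω_4 = e^(-2πi/4)

Computing each X[k]:
X[0] = 1
X[1] = -2-1i
X[2] = 7
X[3] = -2+1i

X = [1, -2-1i, 7, -2+1i]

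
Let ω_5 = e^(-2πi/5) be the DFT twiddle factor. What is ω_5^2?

ω_5^2 = e^(-2πi·2/5)
= cos(-2π·2/5) + i·sin(-2π·2/5)
= cos(-4π/5) + i·sin(-4π/5)

ω_5^2 = cos(-4π/5) + i·sin(-4π/5) = -0.8090-0.5878i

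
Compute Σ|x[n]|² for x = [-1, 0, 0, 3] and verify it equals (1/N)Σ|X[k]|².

Time domain:
Σ|x[n]|² = |-1|² + |0|² + |0|² + |3|² = 10.0000

Frequency domain:
(1/4)Σ|X[k]|² = (1/4)(|2|² + |-1+3i|² + |-4|² + |-1-3i|²) = (1/4)·40.0000 = 10.0000

Both sides agree, confirming Parseval's theorem.

Σ|x[n]|² = (1/N)Σ|X[k]|² = 10.0000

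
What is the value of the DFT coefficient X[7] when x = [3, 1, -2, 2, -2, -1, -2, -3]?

X[7] = Σ(n=0 to 7) x[n] · ω_8^(7n) where ω_8 = e^(-2πi/8)
= (3)·ω_8^0 + (1)·ω_8^7 + (-2)·ω_8^14 + (2)·ω_8^21 + (-2)·ω_8^28 + (-1)·ω_8^35 + (-2)·ω_8^42 + (-3)·ω_8^49

X[7] = 2.8787+4.9497i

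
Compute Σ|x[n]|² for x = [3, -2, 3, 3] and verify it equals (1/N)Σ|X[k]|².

Time domain:
Σ|x[n]|² = |3|² + |-2|² + |3|² + |3|² = 31.0000

Frequency domain:
(1/4)Σ|X[k]|² = (1/4)(|7|² + |5i|² + |5|² + |-5i|²) = (1/4)·124.0000 = 31.0000

Both sides agree, confirming Parseval's theorem.

Σ|x[n]|² = (1/N)Σ|X[k]|² = 31.0000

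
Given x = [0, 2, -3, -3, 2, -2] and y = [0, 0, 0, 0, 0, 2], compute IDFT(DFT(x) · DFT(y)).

(x ⊛ y)[n] = Σ(m=0 to 5) x[m] · y[(n-m) mod 6]

Computing each output sample:
(x ⊛ y)[0] = 4
(x ⊛ y)[1] = -6
(x ⊛ y)[2] = -6
(x ⊛ y)[3] = 4
(x ⊛ y)[4] = -4
(x ⊛ y)[5] = 0

x ⊛ y = [4, -6, -6, 4, -4, 0]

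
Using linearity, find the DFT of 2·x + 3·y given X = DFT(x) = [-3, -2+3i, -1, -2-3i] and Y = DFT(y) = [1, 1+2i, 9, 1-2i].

By linearity: DFT(2x + 3y) = 2·DFT(x) + 3·DFT(y)
= 2·[-3, -2+3i, -1, -2-3i] + 3·[1, 1+2i, 9, 1-2i]

Computing element-wise:
Z[0] = 2·(-3) + 3·(1) = -3
Z[1] = 2·(-2+3i) + 3·(1+2i) = -1+12i
Z[2] = 2·(-1) + 3·(9) = 25
Z[3] = 2·(-2-3i) + 3·(1-2i) = -1-12i

DFT(2x + 3y) = 2·X + 3·Y = [-3, -1+12i, 25, -1-12i]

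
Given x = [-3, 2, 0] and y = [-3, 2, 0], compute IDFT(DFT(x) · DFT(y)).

(x ⊛ y)[n] = Σ(m=0 to 2) x[m] · y[(n-m) mod 3]

Computing each output sample:
(x ⊛ y)[0] = 9
(x ⊛ y)[1] = -12
(x ⊛ y)[2] = 4

x ⊛ y = [9, -12, 4]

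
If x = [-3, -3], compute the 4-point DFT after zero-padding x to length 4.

Original 2-point DFT: [-6, 0]
Zero-padded 4-point DFT provides frequency interpolation.

DFT_4([x, 0, ...]) = [-6, -3+3i, 0, -3-3i]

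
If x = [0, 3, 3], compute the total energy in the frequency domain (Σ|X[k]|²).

Parseval: Σ|x[n]|² = (1/N)Σ|X[k]|², so Σ|X[k]|² = N·Σ|x[n]|² = 3·18.0000

Σ|X[k]|² = N·Σ|x[n]|² = 3·18.0000 = 54.0000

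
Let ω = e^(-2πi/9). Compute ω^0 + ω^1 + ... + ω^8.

Sum of all nth roots of unity equals 0 for n > 1 (geometric series with r ≠ 1).

0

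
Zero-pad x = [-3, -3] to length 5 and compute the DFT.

Original 2-point DFT: [-6, 0]
Zero-padded 5-point DFT provides frequency interpolation.

DFT_5([x, 0, ...]) = [-6, -3.9271+2.8532i, -0.5729+1.7634i, -0.5729-1.7634i, -3.9271-2.8532i]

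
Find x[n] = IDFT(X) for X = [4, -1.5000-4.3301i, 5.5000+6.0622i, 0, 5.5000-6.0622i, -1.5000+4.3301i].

x[n] = (1/6) Σ(k=0 to 5) X[k] · e^(2πikn/6)

Computing each x[n]:
x[0] = 2
x[1] = -1
x[2] = 3
x[3] = 3
x[4] = -3
x[5] = 0

x = [2, -1, 3, 3, -3, 0]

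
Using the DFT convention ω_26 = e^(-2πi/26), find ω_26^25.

ω_26^25 = e^(-2πi·25/26)
= cos(-2π·25/26) + i·sin(-2π·25/26)
= cos(-50π/26) + i·sin(-50π/26)

ω_26^25 = cos(-50π/26) + i·sin(-50π/26) = 0.9709+0.2393i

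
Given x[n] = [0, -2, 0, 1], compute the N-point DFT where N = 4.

X[k] = Σ(n=0 to 3) x[n] · ω_4^(nk)
where ω_4 = e^(-2πi/4)

Computing each X[k]:
X[0] = -1
X[1] = 3i
X[2] = 1
X[3] = -3i

X = [-1, 3i, 1, -3i]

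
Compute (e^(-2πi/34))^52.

Since ω_34^34 = 1, powers reduce modulo 34.
52 mod 34 = 18
So ω_34^52 = ω_34^18 = e^(-2πi·18/34)

ω_34^52 = ω_34^18 = -0.9830+0.1837i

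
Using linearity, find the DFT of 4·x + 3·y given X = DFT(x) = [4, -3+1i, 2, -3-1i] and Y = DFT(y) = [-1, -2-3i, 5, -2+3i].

By linearity: DFT(4x + 3y) = 4·DFT(x) + 3·DFT(y)
= 4·[4, -3+1i, 2, -3-1i] + 3·[-1, -2-3i, 5, -2+3i]

Computing element-wise:
Z[0] = 4·(4) + 3·(-1) = 13
Z[1] = 4·(-3+1i) + 3·(-2-3i) = -18-5i
Z[2] = 4·(2) + 3·(5) = 23
Z[3] = 4·(-3-1i) + 3·(-2+3i) = -18+5i

DFT(4x + 3y) = 4·X + 3·Y = [13, -18-5i, 23, -18+5i]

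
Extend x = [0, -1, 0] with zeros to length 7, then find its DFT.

Original 3-point DFT: [-1, 0.5000+0.8660i, 0.5000-0.8660i]
Zero-padded 7-point DFT provides frequency interpolation.

DFT_7([x, 0, ...]) = [-1, -0.6235+0.7818i, 0.2225+0.9749i, 0.9010+0.4339i, 0.9010-0.4339i, 0.2225-0.9749i, -0.6235-0.7818i]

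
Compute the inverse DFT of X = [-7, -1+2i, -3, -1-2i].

x[n] = (1/4) Σ(k=0 to 3) X[k] · e^(2πikn/4)

Computing each x[n]:
x[0] = -3
x[1] = -2
x[2] = -2
x[3] = 0

x = [-3, -2, -2, 0]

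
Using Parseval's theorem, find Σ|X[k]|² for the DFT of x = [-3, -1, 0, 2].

Parseval: Σ|x[n]|² = (1/N)Σ|X[k]|², so Σ|X[k]|² = N·Σ|x[n]|² = 4·14.0000

Σ|X[k]|² = N·Σ|x[n]|² = 4·14.0000 = 56.0000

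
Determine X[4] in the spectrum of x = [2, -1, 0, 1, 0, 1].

X[4] = Σ(n=0 to 5) x[n] · ω_6^(4n) where ω_6 = e^(-2πi/6)
= (2)·ω_6^0 + (-1)·ω_6^4 + (0)·ω_6^8 + (1)·ω_6^12 + (0)·ω_6^16 + (1)·ω_6^20

X[4] = 3.0000-1.7321i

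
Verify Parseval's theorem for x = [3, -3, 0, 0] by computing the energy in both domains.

Time domain:
Σ|x[n]|² = |3|² + |-3|² + |0|² + |0|² = 18.0000

Frequency domain:
(1/4)Σ|X[k]|² = (1/4)(|0|² + |3+3i|² + |6|² + |3-3i|²) = (1/4)·72.0000 = 18.0000

Both sides agree, confirming Parseval's theorem.

Σ|x[n]|² = (1/N)Σ|X[k]|² = 18.0000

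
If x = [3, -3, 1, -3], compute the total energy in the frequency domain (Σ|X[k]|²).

Parseval: Σ|x[n]|² = (1/N)Σ|X[k]|², so Σ|X[k]|² = N·Σ|x[n]|² = 4·28.0000

Σ|X[k]|² = N·Σ|x[n]|² = 4·28.0000 = 112.0000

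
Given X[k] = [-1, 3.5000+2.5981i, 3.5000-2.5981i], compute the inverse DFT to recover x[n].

x[n] = (1/3) Σ(k=0 to 2) X[k] · e^(2πikn/3)

Computing each x[n]:
x[0] = 2
x[1] = -3
x[2] = 0

x = [2, -3, 0]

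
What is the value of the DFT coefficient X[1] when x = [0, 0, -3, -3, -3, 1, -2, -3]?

X[1] = Σ(n=0 to 7) x[n] · ω_8^(1n) where ω_8 = e^(-2πi/8)
= (0)·ω_8^0 + (0)·ω_8^1 + (-3)·ω_8^2 + (-3)·ω_8^3 + (-3)·ω_8^4 + (1)·ω_8^5 + (-2)·ω_8^6 + (-3)·ω_8^7

X[1] = 2.2929+1.7071i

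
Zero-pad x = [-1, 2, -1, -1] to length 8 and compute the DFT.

Original 4-point DFT: [-1, -3i, -3, 3i]
Zero-padded 8-point DFT provides frequency interpolation.

DFT_8([x, 0, ...]) = [-1, 1.1213+0.2929i, -3i, -3.1213-1.7071i, -3, -3.1213+1.7071i, 3i, 1.1213-0.2929i]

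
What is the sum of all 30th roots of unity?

Sum of all nth roots of unity equals 0 for n > 1 (geometric series with r ≠ 1).

0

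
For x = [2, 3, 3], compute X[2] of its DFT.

X[2] = Σ(n=0 to 2) x[n] · ω_3^(2n) where ω_3 = e^(-2πi/3)
= (2)·ω_3^0 + (3)·ω_3^2 + (3)·ω_3^4

X[2] = -1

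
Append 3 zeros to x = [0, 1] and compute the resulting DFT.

Original 2-point DFT: [1, -1]
Zero-padded 5-point DFT provides frequency interpolation.

DFT_5([x, 0, ...]) = [1, 0.3090-0.9511i, -0.8090-0.5878i, -0.8090+0.5878i, 0.3090+0.9511i]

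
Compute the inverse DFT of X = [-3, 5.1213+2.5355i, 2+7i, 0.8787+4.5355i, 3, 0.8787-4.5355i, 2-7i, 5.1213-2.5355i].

x[n] = (1/8) Σ(k=0 to 7) X[k] · e^(2πikn/8)

Computing each x[n]:
x[0] = 2
x[1] = -3
x[2] = 0
x[3] = -1
x[4] = -1
x[5] = -2
x[6] = -1
x[7] = 3

x = [2, -3, 0, -1, -1, -2, -1, 3]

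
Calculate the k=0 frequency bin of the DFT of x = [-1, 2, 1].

X[0] = Σ(n=0 to 2) x[n] · ω_3^0 = Σ x[n]
= (-1) + (2) + (1)

X[0] = 2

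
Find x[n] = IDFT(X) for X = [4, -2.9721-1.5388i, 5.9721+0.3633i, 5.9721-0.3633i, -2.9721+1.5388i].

x[n] = (1/5) Σ(k=0 to 4) X[k] · e^(2πikn/5)

Computing each x[n]:
x[0] = 2
x[1] = -1
x[2] = 3
x[3] = 2
x[4] = -2

x = [2, -1, 3, 2, -2]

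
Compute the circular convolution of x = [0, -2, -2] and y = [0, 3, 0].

(x ⊛ y)[n] = Σ(m=0 to 2) x[m] · y[(n-m) mod 3]

Computing each output sample:
(x ⊛ y)[0] = -6
(x ⊛ y)[1] = 0
(x ⊛ y)[2] = -6

x ⊛ y = [-6, 0, -6]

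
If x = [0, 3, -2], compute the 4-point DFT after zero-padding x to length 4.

Original 3-point DFT: [1, -0.5000-4.3301i, -0.5000+4.3301i]
Zero-padded 4-point DFT provides frequency interpolation.

DFT_4([x, 0, ...]) = [1, 2-3i, -5, 2+3i]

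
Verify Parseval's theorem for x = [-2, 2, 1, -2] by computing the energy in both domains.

Time domain:
Σ|x[n]|² = |-2|² + |2|² + |1|² + |-2|² = 13.0000

Frequency domain:
(1/4)Σ|X[k]|² = (1/4)(|-1|² + |-3-4i|² + |-1|² + |-3+4i|²) = (1/4)·52.0000 = 13.0000

Both sides agree, confirming Parseval's theorem.

Σ|x[n]|² = (1/N)Σ|X[k]|² = 13.0000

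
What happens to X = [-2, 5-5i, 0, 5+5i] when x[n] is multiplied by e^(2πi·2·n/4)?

Modulation property: DFT(ω_4^(-2n)·x[n]) = X[(k-2) mod 4], so circularly shift X by 2 positions.

X[k-2] = [0, 5+5i, -2, 5-5i]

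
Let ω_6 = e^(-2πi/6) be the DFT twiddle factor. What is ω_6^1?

ω_6^1 = e^(-2πi·1/6)
= cos(-2π·1/6) + i·sin(-2π·1/6)
= cos(-2π/6) + i·sin(-2π/6)

ω_6^1 = cos(-2π/6) + i·sin(-2π/6) = 0.5000-0.8660i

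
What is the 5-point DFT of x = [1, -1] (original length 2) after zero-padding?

Original 2-point DFT: [0, 2]
Zero-padded 5-point DFT provides frequency interpolation.

DFT_5([x, 0, ...]) = [0, 0.6910+0.9511i, 1.8090+0.5878i, 1.8090-0.5878i, 0.6910-0.9511i]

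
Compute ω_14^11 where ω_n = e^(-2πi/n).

ω_14^11 = e^(-2πi·11/14)
= cos(-2π·11/14) + i·sin(-2π·11/14)
= cos(-22π/14) + i·sin(-22π/14)

ω_14^11 = cos(-22π/14) + i·sin(-22π/14) = 0.2225+0.9749i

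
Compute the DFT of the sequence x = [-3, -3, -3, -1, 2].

X[k] = Σ(n=0 to 4) x[n] · ω_5^(nk)
where ω_5 = e^(-2πi/5)

Computing each X[k]:
X[0] = -8
X[1] = -0.0729+5.9309i
X[2] = -3.4271+1.0368i
X[3] = -3.4271-1.0368i
X[4] = -0.0729-5.9309i

X = [-8, -0.0729+5.9309i, -3.4271+1.0368i, -3.4271-1.0368i, -0.0729-5.9309i]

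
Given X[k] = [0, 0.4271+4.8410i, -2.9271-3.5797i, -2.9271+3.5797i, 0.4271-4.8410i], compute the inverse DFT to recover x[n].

x[n] = (1/5) Σ(k=0 to 4) X[k] · e^(2πikn/5)

Computing each x[n]:
x[0] = -1
x[1] = 0
x[2] = -3
x[3] = 2
x[4] = 2

x = [-1, 0, -3, 2, 2]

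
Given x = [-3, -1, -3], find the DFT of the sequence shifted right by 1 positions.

Time shift by 1: X_shifted[k] = ω_3^(1k) · X[k]
Shifted x = [-3, -3, -1]

DFT(x[n-1]) = [-7, -1.0000+1.7321i, -1.0000-1.7321i]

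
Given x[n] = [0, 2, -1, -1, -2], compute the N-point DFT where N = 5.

X[k] = Σ(n=0 to 4) x[n] · ω_5^(nk)
where ω_5 = e^(-2πi/5)

Computing each X[k]:
X[0] = -2
X[1] = 1.6180-3.8042i
X[2] = -0.6180-2.3511i
X[3] = -0.6180+2.3511i
X[4] = 1.6180+3.8042i

X = [-2, 1.6180-3.8042i, -0.6180-2.3511i, -0.6180+2.3511i, 1.6180+3.8042i]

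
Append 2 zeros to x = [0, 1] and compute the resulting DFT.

Original 2-point DFT: [1, -1]
Zero-padded 4-point DFT provides frequency interpolation.

DFT_4([x, 0, ...]) = [1, -1i, -1, 1i]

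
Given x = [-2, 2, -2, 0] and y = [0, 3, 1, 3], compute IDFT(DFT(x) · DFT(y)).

(x ⊛ y)[n] = Σ(m=0 to 3) x[m] · y[(n-m) mod 4]

Computing each output sample:
(x ⊛ y)[0] = 4
(x ⊛ y)[1] = -12
(x ⊛ y)[2] = 4
(x ⊛ y)[3] = -10

x ⊛ y = [4, -12, 4, -10]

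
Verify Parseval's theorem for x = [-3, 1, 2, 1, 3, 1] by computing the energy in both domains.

Time domain:
Σ|x[n]|² = |-3|² + |1|² + |2|² + |1|² + |3|² + |1|² = 25.0000

Frequency domain:
(1/6)Σ|X[k]|² = (1/6)(|5|² + |-5.5000+0.8660i|² + |-5.5000-0.8660i|² + |-1|² + |-5.5000+0.8660i|² + |-5.5000-0.8660i|²) = (1/6)·150.0000 = 25.0000

Both sides agree, confirming Parseval's theorem.

Σ|x[n]|² = (1/N)Σ|X[k]|² = 25.0000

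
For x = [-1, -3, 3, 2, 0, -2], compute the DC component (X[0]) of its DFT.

X[0] = Σ(n=0 to 5) x[n] · ω_6^0 = Σ x[n]
= (-1) + (-3) + (3) + (2) + (0) + (-2)

X[0] = -1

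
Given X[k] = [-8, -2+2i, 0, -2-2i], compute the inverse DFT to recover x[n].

x[n] = (1/4) Σ(k=0 to 3) X[k] · e^(2πikn/4)

Computing each x[n]:
x[0] = -3
x[1] = -3
x[2] = -1
x[3] = -1

x = [-3, -3, -1, -1]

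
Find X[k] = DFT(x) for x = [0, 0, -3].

X[k] = Σ(n=0 to 2) x[n] · ω_3^(nk)
where ω_3 = e^(-2πi/3)

Computing each X[k]:
X[0] = -3
X[1] = 1.5000-2.5981i
X[2] = 1.5000+2.5981i

X = [-3, 1.5000-2.5981i, 1.5000+2.5981i]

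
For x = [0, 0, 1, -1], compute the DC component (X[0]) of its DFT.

X[0] = Σ(n=0 to 3) x[n] · ω_4^0 = Σ x[n]
= (0) + (0) + (1) + (-1)

X[0] = 0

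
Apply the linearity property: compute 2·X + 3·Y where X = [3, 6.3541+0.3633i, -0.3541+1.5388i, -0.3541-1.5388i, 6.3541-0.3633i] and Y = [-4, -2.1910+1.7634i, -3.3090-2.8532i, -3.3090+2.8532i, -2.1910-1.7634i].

By linearity: DFT(2x + 3y) = 2·DFT(x) + 3·DFT(y)
= 2·[3, 6.3541+0.3633i, -0.3541+1.5388i, -0.3541-1.5388i, 6.3541-0.3633i] + 3·[-4, -2.1910+1.7634i, -3.3090-2.8532i, -3.3090+2.8532i, -2.1910-1.7634i]

Computing element-wise:
Z[0] = 2·(3) + 3·(-4) = -6
Z[1] = 2·(6.3541+0.3633i) + 3·(-2.1910+1.7634i) = 6.1352+6.0168i
Z[2] = 2·(-0.3541+1.5388i) + 3·(-3.3090-2.8532i) = -10.6352-5.4820i
Z[3] = 2·(-0.3541-1.5388i) + 3·(-3.3090+2.8532i) = -10.6352+5.4820i
Z[4] = 2·(6.3541-0.3633i) + 3·(-2.1910-1.7634i) = 6.1352-6.0168i

DFT(2x + 3y) = 2·X + 3·Y = [-6, 6.1352+6.0168i, -10.6352-5.4820i, -10.6352+5.4820i, 6.1352-6.0168i]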